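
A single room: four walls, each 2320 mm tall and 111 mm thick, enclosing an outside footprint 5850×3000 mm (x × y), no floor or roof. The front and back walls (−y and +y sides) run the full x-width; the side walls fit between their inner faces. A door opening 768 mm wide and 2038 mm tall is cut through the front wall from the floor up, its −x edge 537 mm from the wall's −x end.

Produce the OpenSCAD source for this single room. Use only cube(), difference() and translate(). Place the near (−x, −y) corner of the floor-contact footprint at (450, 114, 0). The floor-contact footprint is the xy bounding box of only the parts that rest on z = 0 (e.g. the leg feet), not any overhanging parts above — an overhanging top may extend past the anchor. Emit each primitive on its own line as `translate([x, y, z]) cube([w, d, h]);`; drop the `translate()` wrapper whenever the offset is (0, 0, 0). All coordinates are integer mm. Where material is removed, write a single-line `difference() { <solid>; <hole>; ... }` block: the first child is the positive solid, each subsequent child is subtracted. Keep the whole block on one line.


difference() { translate([450, 114, 0]) cube([5850, 111, 2320]); translate([987, 114, 0]) cube([768, 111, 2038]); }
translate([450, 3003, 0]) cube([5850, 111, 2320]);
translate([450, 225, 0]) cube([111, 2778, 2320]);
translate([6189, 225, 0]) cube([111, 2778, 2320]);


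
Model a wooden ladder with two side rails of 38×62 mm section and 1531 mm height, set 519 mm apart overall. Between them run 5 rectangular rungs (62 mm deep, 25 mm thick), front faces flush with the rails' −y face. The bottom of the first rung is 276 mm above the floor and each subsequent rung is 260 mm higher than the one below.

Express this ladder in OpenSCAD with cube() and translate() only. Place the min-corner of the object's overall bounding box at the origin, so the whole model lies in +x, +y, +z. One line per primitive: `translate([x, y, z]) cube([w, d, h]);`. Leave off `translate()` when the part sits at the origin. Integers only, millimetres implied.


// rung span = 519 - 2*38 = 443
// rung[k] z = 276 + k*260
cube([38, 62, 1531]);
translate([481, 0, 0]) cube([38, 62, 1531]);
translate([38, 0, 276]) cube([443, 62, 25]);
translate([38, 0, 536]) cube([443, 62, 25]);
translate([38, 0, 796]) cube([443, 62, 25]);
translate([38, 0, 1056]) cube([443, 62, 25]);
translate([38, 0, 1316]) cube([443, 62, 25]);


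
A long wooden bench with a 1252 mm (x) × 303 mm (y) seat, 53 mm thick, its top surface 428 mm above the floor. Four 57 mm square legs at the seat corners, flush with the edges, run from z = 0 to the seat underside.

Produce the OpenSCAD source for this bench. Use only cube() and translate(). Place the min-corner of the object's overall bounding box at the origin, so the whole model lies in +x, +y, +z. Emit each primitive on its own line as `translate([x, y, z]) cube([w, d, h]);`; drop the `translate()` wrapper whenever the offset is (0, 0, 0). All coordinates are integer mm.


translate([0, 0, 375]) cube([1252, 303, 53]);
cube([57, 57, 375]);
translate([0, 246, 0]) cube([57, 57, 375]);
translate([1195, 0, 0]) cube([57, 57, 375]);
translate([1195, 246, 0]) cube([57, 57, 375]);


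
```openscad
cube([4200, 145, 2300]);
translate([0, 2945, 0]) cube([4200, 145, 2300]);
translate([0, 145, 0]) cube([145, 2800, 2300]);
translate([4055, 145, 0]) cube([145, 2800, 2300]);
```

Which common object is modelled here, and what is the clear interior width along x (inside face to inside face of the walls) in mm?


A house (or room) frame. The interior width is 3910 mm.

Four 2300 mm walls enclosing a rectangle with no floor or roof — a room or house frame. Outside width is 4200 mm and wall thickness is 145 mm, so the interior width is 4200 − 2 × 145 = 3910 mm.


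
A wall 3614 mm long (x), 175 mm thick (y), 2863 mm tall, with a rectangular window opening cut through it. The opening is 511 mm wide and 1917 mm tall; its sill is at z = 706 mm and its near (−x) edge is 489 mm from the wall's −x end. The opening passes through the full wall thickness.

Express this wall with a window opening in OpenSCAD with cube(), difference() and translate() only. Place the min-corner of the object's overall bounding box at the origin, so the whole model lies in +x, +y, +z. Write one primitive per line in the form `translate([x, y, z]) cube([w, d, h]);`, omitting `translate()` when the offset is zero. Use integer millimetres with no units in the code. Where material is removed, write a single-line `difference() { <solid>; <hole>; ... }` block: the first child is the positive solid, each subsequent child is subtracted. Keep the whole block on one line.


difference() { cube([3614, 175, 2863]); translate([489, 0, 706]) cube([511, 175, 1917]); }


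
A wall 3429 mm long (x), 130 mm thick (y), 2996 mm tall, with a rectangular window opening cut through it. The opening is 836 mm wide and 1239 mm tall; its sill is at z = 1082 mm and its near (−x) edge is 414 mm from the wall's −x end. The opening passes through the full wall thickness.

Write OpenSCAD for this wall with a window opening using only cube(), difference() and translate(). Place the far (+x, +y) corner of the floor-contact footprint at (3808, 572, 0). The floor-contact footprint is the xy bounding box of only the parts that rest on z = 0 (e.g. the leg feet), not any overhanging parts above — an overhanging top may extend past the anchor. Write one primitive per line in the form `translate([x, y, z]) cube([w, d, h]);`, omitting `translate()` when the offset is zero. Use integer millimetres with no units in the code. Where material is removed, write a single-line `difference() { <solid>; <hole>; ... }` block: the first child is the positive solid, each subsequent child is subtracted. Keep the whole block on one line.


difference() { translate([379, 442, 0]) cube([3429, 130, 2996]); translate([793, 442, 1082]) cube([836, 130, 1239]); }


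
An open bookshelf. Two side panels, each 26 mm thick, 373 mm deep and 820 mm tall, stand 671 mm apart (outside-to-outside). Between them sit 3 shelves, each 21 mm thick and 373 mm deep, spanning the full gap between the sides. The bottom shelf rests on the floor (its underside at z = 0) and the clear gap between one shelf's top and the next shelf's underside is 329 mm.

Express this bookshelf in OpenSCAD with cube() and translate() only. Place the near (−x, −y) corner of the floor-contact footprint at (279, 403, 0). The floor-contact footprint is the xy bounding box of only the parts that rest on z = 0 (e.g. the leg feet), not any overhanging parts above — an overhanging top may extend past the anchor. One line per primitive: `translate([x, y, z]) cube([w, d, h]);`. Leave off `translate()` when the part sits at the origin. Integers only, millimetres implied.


translate([279, 403, 0]) cube([26, 373, 820]);
translate([924, 403, 0]) cube([26, 373, 820]);
translate([305, 403, 0]) cube([619, 373, 21]);
translate([305, 403, 350]) cube([619, 373, 21]);
translate([305, 403, 700]) cube([619, 373, 21]);


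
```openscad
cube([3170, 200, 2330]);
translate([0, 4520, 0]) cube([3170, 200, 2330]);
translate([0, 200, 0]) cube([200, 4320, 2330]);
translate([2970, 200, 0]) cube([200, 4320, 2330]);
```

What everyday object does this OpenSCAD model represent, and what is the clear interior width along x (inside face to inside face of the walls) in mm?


A house (or room) frame. The interior width is 2770 mm.

Four 2330 mm walls enclosing a rectangle with no floor or roof — a room or house frame. Outside width is 3170 mm and wall thickness is 200 mm, so the interior width is 3170 − 2 × 200 = 2770 mm.


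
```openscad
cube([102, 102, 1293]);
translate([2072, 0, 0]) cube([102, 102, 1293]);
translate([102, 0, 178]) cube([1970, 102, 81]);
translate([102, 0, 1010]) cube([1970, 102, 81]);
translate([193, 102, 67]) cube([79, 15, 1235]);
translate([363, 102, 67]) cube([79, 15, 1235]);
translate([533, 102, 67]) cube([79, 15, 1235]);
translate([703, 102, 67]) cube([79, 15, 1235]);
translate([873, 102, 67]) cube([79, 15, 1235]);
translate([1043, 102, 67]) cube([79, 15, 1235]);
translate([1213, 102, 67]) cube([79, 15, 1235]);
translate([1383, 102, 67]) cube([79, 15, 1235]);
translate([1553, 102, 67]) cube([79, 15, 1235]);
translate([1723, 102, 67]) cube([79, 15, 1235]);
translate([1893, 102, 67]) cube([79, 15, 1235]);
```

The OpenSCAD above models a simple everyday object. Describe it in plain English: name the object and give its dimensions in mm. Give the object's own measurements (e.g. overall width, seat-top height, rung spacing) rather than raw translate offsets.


A fence section. Two 102×102 mm posts, 1293 mm tall, stand on the floor with a clear span of 1970 mm between their inner faces. Two horizontal rails of 102×81 mm section span the gap between the posts with their undersides at z = 178 mm and z = 1010 mm, flush with the posts' −y face. 11 pickets, each 79 mm wide, 15 mm thick and 1235 mm tall, are fixed to the +y face of the rails with their bottoms at z = 67 mm, spaced across the span with a 91 mm gap after the −x post and between neighbouring pickets, with 100 mm left before the +x post.


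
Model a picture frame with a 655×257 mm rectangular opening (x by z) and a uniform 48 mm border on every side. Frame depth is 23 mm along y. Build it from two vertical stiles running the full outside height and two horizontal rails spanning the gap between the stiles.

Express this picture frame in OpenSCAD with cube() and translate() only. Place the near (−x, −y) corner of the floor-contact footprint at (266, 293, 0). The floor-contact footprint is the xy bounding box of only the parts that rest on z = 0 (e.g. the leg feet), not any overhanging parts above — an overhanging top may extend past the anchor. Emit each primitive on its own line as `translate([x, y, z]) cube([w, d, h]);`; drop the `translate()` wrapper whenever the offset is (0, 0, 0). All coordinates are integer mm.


translate([266, 293, 0]) cube([48, 23, 353]);
translate([969, 293, 0]) cube([48, 23, 353]);
translate([314, 293, 0]) cube([655, 23, 48]);
translate([314, 293, 305]) cube([655, 23, 48]);


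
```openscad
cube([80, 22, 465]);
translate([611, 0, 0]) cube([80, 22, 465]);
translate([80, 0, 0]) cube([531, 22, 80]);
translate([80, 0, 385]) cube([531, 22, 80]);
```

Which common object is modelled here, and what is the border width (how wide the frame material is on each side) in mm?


A picture frame. The border width is 80 mm.

Four thin pieces enclosing a rectangular opening — a picture frame. The two full-height stiles are 465 mm tall; the top rail sits at z = 385 and is 80 mm tall, so the border above the opening is 465 − 385 = 80 mm, matching the stile x-width.


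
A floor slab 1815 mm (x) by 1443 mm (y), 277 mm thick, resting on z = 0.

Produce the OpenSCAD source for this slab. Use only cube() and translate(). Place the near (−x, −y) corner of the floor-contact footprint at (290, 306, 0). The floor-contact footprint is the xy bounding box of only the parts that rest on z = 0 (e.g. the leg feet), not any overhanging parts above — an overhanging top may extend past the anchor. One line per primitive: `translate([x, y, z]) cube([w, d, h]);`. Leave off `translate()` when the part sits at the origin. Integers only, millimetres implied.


translate([290, 306, 0]) cube([1815, 1443, 277]);


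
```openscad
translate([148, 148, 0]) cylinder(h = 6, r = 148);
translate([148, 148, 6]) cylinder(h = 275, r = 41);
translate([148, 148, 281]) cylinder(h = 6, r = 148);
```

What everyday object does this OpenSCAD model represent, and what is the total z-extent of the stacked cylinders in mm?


A spool. The overall height is 287 mm.

Three coaxial cylinders, large–small–large — a spool. Two 6 mm flanges and a 275 mm core give 6 + 275 + 6 = 287 mm.


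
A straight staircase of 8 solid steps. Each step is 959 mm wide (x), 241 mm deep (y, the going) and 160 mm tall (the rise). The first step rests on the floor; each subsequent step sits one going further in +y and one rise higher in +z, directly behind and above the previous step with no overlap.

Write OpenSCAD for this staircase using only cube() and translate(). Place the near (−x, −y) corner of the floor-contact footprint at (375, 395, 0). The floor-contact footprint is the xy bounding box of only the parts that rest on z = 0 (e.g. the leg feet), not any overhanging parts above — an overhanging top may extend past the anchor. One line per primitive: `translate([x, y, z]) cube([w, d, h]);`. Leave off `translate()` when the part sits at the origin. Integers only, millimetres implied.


translate([375, 395, 0]) cube([959, 241, 160]);
translate([375, 636, 160]) cube([959, 241, 160]);
translate([375, 877, 320]) cube([959, 241, 160]);
translate([375, 1118, 480]) cube([959, 241, 160]);
translate([375, 1359, 640]) cube([959, 241, 160]);
translate([375, 1600, 800]) cube([959, 241, 160]);
translate([375, 1841, 960]) cube([959, 241, 160]);
translate([375, 2082, 1120]) cube([959, 241, 160]);


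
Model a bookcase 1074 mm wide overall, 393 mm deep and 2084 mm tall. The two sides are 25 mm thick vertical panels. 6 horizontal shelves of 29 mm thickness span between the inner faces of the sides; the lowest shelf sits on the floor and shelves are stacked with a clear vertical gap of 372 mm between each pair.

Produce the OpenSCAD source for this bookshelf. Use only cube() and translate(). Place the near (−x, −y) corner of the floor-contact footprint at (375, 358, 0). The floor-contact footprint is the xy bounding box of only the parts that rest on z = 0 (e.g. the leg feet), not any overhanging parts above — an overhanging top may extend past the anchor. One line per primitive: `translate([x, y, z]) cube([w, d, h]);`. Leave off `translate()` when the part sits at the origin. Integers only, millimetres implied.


translate([375, 358, 0]) cube([25, 393, 2084]);
translate([1424, 358, 0]) cube([25, 393, 2084]);
translate([400, 358, 0]) cube([1024, 393, 29]);
translate([400, 358, 401]) cube([1024, 393, 29]);
translate([400, 358, 802]) cube([1024, 393, 29]);
translate([400, 358, 1203]) cube([1024, 393, 29]);
translate([400, 358, 1604]) cube([1024, 393, 29]);
translate([400, 358, 2005]) cube([1024, 393, 29]);


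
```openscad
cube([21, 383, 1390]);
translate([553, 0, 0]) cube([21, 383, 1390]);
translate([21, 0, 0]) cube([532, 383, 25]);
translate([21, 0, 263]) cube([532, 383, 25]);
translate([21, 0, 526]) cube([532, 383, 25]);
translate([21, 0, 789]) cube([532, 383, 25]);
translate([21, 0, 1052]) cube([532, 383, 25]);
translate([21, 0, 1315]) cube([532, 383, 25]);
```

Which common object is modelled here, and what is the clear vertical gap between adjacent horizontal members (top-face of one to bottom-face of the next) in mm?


A bookshelf. The clear shelf gap is 238 mm.

Two tall side panels with 6 horizontal boards between them — a bookshelf. The first two shelf undersides are at z = 0 and z = 263; with shelf thickness 25, the clear gap is 263 − 0 − 25 = 238 mm.


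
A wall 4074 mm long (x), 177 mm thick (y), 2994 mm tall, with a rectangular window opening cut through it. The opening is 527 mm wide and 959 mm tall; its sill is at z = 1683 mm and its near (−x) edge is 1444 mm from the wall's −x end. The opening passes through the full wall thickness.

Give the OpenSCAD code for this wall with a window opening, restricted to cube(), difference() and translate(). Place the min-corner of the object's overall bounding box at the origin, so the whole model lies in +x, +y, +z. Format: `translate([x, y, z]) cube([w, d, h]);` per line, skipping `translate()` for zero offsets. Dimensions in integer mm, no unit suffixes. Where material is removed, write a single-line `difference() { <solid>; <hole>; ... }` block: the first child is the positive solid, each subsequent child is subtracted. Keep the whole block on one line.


difference() { cube([4074, 177, 2994]); translate([1444, 0, 1683]) cube([527, 177, 959]); }


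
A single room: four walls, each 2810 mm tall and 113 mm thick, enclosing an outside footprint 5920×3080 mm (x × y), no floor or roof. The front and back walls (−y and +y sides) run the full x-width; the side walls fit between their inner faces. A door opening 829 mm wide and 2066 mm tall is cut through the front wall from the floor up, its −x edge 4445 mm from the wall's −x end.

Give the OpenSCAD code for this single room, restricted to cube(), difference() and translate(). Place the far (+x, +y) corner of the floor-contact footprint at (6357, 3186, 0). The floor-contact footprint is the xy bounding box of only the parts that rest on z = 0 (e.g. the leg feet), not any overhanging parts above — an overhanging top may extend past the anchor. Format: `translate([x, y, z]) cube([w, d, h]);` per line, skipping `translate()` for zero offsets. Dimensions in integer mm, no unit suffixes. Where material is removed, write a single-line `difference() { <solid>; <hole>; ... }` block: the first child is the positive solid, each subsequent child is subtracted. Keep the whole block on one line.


difference() { translate([437, 106, 0]) cube([5920, 113, 2810]); translate([4882, 106, 0]) cube([829, 113, 2066]); }
translate([437, 3073, 0]) cube([5920, 113, 2810]);
translate([437, 219, 0]) cube([113, 2854, 2810]);
translate([6244, 219, 0]) cube([113, 2854, 2810]);


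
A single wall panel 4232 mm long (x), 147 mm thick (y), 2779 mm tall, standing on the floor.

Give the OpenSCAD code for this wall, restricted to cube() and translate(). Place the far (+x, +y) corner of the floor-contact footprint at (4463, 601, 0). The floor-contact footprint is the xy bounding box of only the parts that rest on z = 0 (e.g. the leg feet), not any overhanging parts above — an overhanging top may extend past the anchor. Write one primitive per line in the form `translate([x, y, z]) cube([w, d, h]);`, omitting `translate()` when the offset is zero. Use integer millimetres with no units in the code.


translate([231, 454, 0]) cube([4232, 147, 2779]);


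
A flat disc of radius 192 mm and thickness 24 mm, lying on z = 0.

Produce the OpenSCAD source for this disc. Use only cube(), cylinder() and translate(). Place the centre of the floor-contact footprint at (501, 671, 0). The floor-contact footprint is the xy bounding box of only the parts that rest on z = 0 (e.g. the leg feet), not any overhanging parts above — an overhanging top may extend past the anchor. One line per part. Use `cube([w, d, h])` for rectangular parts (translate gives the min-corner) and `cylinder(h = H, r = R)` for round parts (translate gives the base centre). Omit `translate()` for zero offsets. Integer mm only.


translate([501, 671, 0]) cylinder(h = 24, r = 192);


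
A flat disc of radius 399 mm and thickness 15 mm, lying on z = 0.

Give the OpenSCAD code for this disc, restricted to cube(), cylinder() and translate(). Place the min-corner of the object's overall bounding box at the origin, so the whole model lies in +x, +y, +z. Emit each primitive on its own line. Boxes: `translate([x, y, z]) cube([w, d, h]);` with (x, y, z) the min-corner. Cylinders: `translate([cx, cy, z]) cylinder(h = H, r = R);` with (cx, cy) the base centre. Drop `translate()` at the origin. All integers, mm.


translate([399, 399, 0]) cylinder(h = 15, r = 399);


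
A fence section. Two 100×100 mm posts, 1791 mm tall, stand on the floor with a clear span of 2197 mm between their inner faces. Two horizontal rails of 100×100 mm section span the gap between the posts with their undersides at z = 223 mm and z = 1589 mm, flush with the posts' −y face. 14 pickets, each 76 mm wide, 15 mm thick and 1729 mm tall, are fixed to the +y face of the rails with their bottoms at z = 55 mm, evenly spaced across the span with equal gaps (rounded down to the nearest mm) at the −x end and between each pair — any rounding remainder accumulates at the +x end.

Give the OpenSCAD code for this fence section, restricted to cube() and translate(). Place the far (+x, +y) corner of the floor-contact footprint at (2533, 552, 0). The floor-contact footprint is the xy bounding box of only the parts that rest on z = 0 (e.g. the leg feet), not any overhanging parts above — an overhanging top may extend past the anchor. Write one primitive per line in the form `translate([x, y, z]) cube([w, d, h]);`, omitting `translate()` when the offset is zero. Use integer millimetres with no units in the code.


translate([136, 452, 0]) cube([100, 100, 1791]);
translate([2433, 452, 0]) cube([100, 100, 1791]);
translate([236, 452, 223]) cube([2197, 100, 100]);
translate([236, 452, 1589]) cube([2197, 100, 100]);
translate([311, 552, 55]) cube([76, 15, 1729]);
translate([462, 552, 55]) cube([76, 15, 1729]);
translate([613, 552, 55]) cube([76, 15, 1729]);
translate([764, 552, 55]) cube([76, 15, 1729]);
translate([915, 552, 55]) cube([76, 15, 1729]);
translate([1066, 552, 55]) cube([76, 15, 1729]);
translate([1217, 552, 55]) cube([76, 15, 1729]);
translate([1368, 552, 55]) cube([76, 15, 1729]);
translate([1519, 552, 55]) cube([76, 15, 1729]);
translate([1670, 552, 55]) cube([76, 15, 1729]);
translate([1821, 552, 55]) cube([76, 15, 1729]);
translate([1972, 552, 55]) cube([76, 15, 1729]);
translate([2123, 552, 55]) cube([76, 15, 1729]);
translate([2274, 552, 55]) cube([76, 15, 1729]);


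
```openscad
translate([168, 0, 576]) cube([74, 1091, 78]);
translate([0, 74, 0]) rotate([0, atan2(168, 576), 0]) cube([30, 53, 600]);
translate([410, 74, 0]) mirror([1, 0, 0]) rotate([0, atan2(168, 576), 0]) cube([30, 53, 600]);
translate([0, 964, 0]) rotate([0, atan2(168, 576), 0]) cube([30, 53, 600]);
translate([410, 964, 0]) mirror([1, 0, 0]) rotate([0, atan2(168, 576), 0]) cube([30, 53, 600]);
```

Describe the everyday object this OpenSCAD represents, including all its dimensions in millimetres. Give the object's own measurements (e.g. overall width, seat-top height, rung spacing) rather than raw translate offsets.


A sawhorse. A 74×1091×78 mm beam (x, y, z) sits on two A-frame leg pairs. Each pair is two raked legs of 30×53 mm section (53 mm along y) splaying symmetrically in x. Each leg rises 576 mm vertically over 168 mm of horizontal reach and is 600 mm long along its own axis. Every leg's outer bottom edge rests on the floor and its outer top edge meets a bottom edge of the beam — the left legs (tilting toward +x) meet the beam's −x bottom edge, the right legs (their mirror images, tilting toward −x) meet its +x bottom edge — so the leg tops tuck under the beam, the beam's underside is 576 mm above the floor, and the feet are 410 mm apart outside-to-outside with the beam centred between them. The two leg pairs are set in 74 mm from either end of the beam.


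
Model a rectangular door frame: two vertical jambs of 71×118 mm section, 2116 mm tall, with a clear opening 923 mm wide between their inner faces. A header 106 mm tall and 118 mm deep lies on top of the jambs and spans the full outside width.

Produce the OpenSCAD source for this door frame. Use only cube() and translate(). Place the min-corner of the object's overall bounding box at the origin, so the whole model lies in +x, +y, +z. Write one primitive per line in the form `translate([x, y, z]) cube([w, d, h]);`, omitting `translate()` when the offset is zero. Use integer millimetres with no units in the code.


cube([71, 118, 2116]);
translate([994, 0, 0]) cube([71, 118, 2116]);
translate([0, 0, 2116]) cube([1065, 118, 106]);


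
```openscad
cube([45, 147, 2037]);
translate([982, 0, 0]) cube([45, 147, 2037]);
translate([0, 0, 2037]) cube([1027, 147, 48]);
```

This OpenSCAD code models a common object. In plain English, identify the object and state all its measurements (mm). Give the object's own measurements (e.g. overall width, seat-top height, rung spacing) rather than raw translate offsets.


A door frame. The clear opening is 937 mm wide and 2037 mm high. Two 45 mm wide jambs, 147 mm deep, stand either side of the opening from the floor to the top of the opening. A 48 mm thick head sits across the top of both jambs, spanning the full outside width of the frame.


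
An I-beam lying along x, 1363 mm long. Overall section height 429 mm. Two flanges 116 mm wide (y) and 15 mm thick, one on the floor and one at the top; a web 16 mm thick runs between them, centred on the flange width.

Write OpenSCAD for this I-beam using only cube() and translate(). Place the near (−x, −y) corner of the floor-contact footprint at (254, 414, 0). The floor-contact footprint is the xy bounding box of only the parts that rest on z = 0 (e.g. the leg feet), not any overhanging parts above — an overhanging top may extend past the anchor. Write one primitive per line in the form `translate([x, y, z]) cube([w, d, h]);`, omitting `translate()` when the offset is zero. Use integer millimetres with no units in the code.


translate([254, 414, 0]) cube([1363, 116, 15]);
translate([254, 464, 15]) cube([1363, 16, 399]);
translate([254, 414, 414]) cube([1363, 116, 15]);


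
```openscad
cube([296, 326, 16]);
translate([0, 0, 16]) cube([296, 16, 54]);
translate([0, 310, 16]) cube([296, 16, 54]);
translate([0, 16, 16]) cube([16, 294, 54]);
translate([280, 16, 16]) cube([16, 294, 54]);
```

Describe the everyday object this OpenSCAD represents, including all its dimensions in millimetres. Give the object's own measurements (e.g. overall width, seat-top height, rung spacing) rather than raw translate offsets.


An open-topped rectangular box: outside dimensions 296×326×70 mm, with a uniform wall and base thickness of 16 mm. The base is a full 296×326 slab on the floor; four walls sit on top of the base. The front and back walls (the −y and +y sides) span the full width; the two side walls fit between them.


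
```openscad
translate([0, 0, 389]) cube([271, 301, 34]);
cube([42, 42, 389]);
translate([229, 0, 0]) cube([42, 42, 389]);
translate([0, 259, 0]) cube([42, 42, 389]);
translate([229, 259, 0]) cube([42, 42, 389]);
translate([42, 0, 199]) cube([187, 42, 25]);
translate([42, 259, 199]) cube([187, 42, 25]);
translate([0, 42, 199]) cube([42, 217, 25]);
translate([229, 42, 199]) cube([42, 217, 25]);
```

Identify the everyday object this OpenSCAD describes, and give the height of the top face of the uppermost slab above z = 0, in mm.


A stool. The seat height is 423 mm.

A 271×301×34 slab at z = 389 on four corner posts — a stool. The seat top is 389 + 34 = 423 mm.


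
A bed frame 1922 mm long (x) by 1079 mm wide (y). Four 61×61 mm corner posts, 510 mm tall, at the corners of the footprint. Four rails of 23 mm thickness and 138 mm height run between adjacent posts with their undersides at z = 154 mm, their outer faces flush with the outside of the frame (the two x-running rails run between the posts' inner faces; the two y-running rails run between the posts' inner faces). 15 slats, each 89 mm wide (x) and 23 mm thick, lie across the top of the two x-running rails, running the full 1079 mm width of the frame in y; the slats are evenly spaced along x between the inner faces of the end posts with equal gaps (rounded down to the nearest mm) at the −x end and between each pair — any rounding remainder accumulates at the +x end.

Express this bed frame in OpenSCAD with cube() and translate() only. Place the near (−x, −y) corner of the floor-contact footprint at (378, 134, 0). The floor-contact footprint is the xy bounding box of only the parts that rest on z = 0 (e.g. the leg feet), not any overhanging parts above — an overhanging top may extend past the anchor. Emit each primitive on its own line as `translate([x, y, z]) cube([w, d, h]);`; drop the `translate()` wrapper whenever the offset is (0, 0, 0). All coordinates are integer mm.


translate([378, 134, 0]) cube([61, 61, 510]);
translate([378, 1152, 0]) cube([61, 61, 510]);
translate([2239, 134, 0]) cube([61, 61, 510]);
translate([2239, 1152, 0]) cube([61, 61, 510]);
translate([439, 134, 154]) cube([1800, 23, 138]);
translate([439, 1190, 154]) cube([1800, 23, 138]);
translate([378, 195, 154]) cube([23, 957, 138]);
translate([2277, 195, 154]) cube([23, 957, 138]);
translate([468, 134, 292]) cube([89, 1079, 23]);
translate([586, 134, 292]) cube([89, 1079, 23]);
translate([704, 134, 292]) cube([89, 1079, 23]);
translate([822, 134, 292]) cube([89, 1079, 23]);
translate([940, 134, 292]) cube([89, 1079, 23]);
translate([1058, 134, 292]) cube([89, 1079, 23]);
translate([1176, 134, 292]) cube([89, 1079, 23]);
translate([1294, 134, 292]) cube([89, 1079, 23]);
translate([1412, 134, 292]) cube([89, 1079, 23]);
translate([1530, 134, 292]) cube([89, 1079, 23]);
translate([1648, 134, 292]) cube([89, 1079, 23]);
translate([1766, 134, 292]) cube([89, 1079, 23]);
translate([1884, 134, 292]) cube([89, 1079, 23]);
translate([2002, 134, 292]) cube([89, 1079, 23]);
translate([2120, 134, 292]) cube([89, 1079, 23]);


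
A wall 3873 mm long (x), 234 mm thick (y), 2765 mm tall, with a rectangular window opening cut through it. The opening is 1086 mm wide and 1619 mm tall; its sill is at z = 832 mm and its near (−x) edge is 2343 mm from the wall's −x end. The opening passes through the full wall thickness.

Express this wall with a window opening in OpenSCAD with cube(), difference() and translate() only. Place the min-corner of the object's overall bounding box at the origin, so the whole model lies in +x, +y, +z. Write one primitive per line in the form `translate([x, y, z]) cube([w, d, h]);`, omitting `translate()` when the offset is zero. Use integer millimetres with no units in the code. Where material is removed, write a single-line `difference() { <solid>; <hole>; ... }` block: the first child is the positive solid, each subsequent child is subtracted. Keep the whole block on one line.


difference() { cube([3873, 234, 2765]); translate([2343, 0, 832]) cube([1086, 234, 1619]); }


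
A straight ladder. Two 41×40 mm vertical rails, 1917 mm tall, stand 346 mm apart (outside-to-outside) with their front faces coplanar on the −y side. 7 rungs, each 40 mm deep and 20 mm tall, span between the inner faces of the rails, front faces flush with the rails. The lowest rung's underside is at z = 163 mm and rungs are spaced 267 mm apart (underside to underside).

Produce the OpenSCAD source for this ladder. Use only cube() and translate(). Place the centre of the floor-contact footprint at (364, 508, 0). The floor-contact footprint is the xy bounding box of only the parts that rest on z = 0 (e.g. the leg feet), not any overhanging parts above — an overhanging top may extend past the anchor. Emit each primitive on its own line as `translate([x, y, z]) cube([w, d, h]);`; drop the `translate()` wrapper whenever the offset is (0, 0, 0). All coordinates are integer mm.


translate([191, 488, 0]) cube([41, 40, 1917]);
translate([496, 488, 0]) cube([41, 40, 1917]);
translate([232, 488, 163]) cube([264, 40, 20]);
translate([232, 488, 430]) cube([264, 40, 20]);
translate([232, 488, 697]) cube([264, 40, 20]);
translate([232, 488, 964]) cube([264, 40, 20]);
translate([232, 488, 1231]) cube([264, 40, 20]);
translate([232, 488, 1498]) cube([264, 40, 20]);
translate([232, 488, 1765]) cube([264, 40, 20]);


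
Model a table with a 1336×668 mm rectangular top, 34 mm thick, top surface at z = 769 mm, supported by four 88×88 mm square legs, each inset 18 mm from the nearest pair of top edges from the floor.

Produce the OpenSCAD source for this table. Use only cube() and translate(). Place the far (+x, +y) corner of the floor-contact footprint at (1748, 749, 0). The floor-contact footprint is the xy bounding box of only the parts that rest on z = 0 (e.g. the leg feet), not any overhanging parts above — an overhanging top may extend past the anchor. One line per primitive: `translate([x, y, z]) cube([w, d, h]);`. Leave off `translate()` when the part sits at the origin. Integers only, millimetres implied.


translate([430, 99, 735]) cube([1336, 668, 34]);
translate([448, 117, 0]) cube([88, 88, 735]);
translate([1660, 117, 0]) cube([88, 88, 735]);
translate([448, 661, 0]) cube([88, 88, 735]);
translate([1660, 661, 0]) cube([88, 88, 735]);


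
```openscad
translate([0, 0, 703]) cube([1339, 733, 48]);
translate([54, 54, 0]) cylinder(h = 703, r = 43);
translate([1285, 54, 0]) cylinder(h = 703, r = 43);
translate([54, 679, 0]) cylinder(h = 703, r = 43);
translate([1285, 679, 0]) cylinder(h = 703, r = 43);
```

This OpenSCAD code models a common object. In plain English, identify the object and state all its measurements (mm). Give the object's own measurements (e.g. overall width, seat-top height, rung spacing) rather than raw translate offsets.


A table: top 1339 mm (x) × 733 mm (y), 48 mm thick, upper face at z = 751 mm, on four round legs of 86 mm diameter, each leg's bounding box inset 11 mm from the nearest pair of top edges from z = 0 to the bottom of the top.


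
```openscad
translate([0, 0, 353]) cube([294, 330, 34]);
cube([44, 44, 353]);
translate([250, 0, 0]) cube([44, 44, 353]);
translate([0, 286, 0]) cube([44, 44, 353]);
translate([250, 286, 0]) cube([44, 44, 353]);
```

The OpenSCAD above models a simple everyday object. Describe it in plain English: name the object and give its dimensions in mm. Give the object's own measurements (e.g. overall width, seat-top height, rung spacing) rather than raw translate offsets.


A four-legged stool. The seat is a 294×330×34 mm slab whose top surface is at z = 387 mm; four square legs, each 44×44 mm in cross-section, run from the floor (z = 0) to the underside of the seat, each flush with a corner of the seat.


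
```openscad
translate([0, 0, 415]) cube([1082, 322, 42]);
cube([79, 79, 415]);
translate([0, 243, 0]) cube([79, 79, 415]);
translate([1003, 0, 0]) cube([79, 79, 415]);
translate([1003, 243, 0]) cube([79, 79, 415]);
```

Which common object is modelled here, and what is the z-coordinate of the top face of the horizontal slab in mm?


A bench. The seat-top height is 457 mm.

A long slab on four corner posts — a bench. The slab sits at z = 415 with thickness 42, so the top is 415 + 42 = 457 mm.


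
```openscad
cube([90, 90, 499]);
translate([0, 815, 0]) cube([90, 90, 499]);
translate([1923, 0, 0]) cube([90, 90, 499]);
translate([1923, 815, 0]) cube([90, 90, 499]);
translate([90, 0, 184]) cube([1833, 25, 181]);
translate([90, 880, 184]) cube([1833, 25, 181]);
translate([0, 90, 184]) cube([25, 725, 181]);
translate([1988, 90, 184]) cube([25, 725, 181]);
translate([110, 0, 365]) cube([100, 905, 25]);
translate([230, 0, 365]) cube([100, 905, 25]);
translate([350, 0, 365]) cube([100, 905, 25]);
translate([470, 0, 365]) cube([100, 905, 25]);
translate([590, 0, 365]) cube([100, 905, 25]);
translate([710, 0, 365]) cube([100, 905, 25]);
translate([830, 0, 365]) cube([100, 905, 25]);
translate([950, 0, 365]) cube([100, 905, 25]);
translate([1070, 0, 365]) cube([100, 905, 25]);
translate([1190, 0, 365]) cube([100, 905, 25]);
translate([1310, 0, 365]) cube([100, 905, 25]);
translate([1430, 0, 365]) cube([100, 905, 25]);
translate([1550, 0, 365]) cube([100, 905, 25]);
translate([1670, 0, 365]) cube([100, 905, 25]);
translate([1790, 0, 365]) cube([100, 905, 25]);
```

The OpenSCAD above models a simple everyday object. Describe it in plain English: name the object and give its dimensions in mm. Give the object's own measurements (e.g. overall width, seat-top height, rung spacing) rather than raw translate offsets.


A bed frame 2013 mm long (x) by 905 mm wide (y). Four 90×90 mm corner posts, 499 mm tall, at the corners of the footprint. Four rails of 25 mm thickness and 181 mm height run between adjacent posts with their undersides at z = 184 mm, their outer faces flush with the outside of the frame (the two x-running rails run between the posts' inner faces; the two y-running rails run between the posts' inner faces). 15 slats, each 100 mm wide (x) and 25 mm thick, lie across the top of the two x-running rails, running the full 905 mm width of the frame in y; along x they sit between the end posts with a 20 mm gap after the −x posts and between neighbouring slats, leaving 33 mm before the +x posts.


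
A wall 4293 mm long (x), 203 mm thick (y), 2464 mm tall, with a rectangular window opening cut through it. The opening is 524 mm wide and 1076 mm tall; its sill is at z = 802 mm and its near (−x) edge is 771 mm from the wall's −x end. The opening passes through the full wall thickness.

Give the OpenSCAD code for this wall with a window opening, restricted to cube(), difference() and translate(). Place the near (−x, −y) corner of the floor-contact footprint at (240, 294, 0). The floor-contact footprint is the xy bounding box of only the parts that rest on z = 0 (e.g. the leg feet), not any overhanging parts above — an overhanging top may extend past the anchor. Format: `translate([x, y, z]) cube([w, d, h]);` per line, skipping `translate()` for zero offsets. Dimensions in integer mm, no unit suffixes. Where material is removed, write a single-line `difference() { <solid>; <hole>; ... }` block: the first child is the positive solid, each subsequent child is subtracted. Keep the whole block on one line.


difference() { translate([240, 294, 0]) cube([4293, 203, 2464]); translate([1011, 294, 802]) cube([524, 203, 1076]); }


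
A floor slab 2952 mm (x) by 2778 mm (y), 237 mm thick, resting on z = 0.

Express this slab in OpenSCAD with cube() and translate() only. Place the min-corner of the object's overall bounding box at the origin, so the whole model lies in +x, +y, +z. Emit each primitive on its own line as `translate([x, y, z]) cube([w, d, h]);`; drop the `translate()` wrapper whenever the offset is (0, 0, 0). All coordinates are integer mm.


cube([2952, 2778, 237]);


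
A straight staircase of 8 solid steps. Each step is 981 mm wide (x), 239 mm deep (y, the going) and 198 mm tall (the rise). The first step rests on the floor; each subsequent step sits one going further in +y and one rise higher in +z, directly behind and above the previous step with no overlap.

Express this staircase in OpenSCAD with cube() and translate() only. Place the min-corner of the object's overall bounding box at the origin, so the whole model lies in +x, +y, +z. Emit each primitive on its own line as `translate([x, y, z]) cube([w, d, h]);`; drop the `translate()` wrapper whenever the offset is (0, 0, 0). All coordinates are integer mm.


cube([981, 239, 198]);
translate([0, 239, 198]) cube([981, 239, 198]);
translate([0, 478, 396]) cube([981, 239, 198]);
translate([0, 717, 594]) cube([981, 239, 198]);
translate([0, 956, 792]) cube([981, 239, 198]);
translate([0, 1195, 990]) cube([981, 239, 198]);
translate([0, 1434, 1188]) cube([981, 239, 198]);
translate([0, 1673, 1386]) cube([981, 239, 198]);


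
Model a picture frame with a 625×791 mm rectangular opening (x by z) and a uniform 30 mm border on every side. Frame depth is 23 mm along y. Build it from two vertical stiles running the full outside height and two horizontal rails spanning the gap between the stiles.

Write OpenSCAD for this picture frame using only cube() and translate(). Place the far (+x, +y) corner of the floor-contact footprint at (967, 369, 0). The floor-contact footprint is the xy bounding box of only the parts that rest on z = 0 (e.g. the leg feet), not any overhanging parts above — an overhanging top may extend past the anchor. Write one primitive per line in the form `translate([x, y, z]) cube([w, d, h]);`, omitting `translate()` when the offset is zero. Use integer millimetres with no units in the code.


translate([282, 346, 0]) cube([30, 23, 851]);
translate([937, 346, 0]) cube([30, 23, 851]);
translate([312, 346, 0]) cube([625, 23, 30]);
translate([312, 346, 821]) cube([625, 23, 30]);


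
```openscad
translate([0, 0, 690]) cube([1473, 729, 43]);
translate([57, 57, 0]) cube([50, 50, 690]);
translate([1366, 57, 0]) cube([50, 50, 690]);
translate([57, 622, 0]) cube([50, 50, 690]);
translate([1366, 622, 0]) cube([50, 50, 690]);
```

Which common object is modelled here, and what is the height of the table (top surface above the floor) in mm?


A table. The table height is 733 mm.

A 1473×729×43 slab sits at z = 690 on four 50 mm square posts — a table. The top surface is at 690 + 43 = 733 mm.
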